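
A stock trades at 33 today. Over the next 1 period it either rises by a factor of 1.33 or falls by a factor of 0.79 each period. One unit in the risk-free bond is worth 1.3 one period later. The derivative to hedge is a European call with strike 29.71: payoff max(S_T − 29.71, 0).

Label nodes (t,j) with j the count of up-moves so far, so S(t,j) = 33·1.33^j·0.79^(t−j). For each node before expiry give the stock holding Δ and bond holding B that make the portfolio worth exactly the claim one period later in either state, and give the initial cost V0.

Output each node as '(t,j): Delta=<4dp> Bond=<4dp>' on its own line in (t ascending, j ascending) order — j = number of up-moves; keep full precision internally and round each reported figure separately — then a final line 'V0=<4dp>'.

(0,0): Delta=0.7957 Bond=-15.9575
V0=10.3017

The replicating-portfolio and risk-neutral prices coincide; use p* = (1.3−0.79)/(1.33−0.79) = 0.9444 for the latter.
Payoff layer (t=1): V(1,0)=0.0000, V(1,1)=14.1800
Node (0,0) S=33.0000: V=(p*·14.1800+(1−p*)·0.0000)/1.3=10.3017; Δ=(14.1800−0.0000)/(43.8900−26.0700)=0.7957; B=V−Δ·S=-15.9575
Root portfolio cost Δ·33+B reproduces V0=10.3017.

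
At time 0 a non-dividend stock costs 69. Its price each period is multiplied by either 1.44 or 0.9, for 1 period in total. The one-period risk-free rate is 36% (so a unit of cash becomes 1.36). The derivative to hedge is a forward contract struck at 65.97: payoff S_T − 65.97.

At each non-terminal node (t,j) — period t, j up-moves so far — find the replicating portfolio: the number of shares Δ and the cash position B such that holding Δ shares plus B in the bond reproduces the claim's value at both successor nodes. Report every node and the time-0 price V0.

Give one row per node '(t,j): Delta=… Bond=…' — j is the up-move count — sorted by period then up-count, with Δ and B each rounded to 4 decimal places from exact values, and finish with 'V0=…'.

(0,0): Delta=1.0000 Bond=-48.5074
V0=20.4926

Risk-neutral probability p* = (R−d)/(u−d) = (1.36−0.9)/(1.44−0.9) = 0.8519.
At expiry t=1: V(1,0)=-3.8700, V(1,1)=33.3900
  t=0,j=0: stock 69.0000 → up 99.3600 (V=33.3900), down 62.1000 (V=-3.8700). Price 20.4926; hedge Δ=1.0000, bond B=-48.5074.
Each (Δ,B) replicates both successor values, so the strategy is self-financing and V0 is arbitrage-free.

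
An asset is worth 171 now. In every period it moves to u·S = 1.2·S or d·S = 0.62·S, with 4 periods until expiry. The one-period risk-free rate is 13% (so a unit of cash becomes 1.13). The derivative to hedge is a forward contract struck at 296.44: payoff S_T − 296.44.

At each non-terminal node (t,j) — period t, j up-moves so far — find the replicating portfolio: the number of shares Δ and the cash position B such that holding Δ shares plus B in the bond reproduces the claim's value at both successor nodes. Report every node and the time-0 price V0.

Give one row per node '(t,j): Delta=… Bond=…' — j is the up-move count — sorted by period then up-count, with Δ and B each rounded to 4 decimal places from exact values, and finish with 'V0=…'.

Since d<R<u, set p* = (R−d)/(u−d) = 0.8793; price each node as the discounted p*-expectation of its children.
Terminal payoffs: V(4,0)=-271.1725, V(4,1)=-247.5351, V(4,2)=-201.7853, V(4,3)=-113.2374, V(4,4)=58.1456
  t=3,j=0: stock 40.7541 → up 48.9049 (V=-247.5351), down 25.2675 (V=-271.1725). Price -221.5822; hedge Δ=1.0000, bond B=-262.3363.
  t=3,j=1: stock 78.8789 → up 94.6547 (V=-201.7853), down 48.9049 (V=-247.5351). Price -183.4574; hedge Δ=1.0000, bond B=-262.3363.
  t=3,j=2: stock 152.6688 → up 183.2026 (V=-113.2374), down 94.6547 (V=-201.7853). Price -109.6675; hedge Δ=1.0000, bond B=-262.3363.
  t=3,j=3: stock 295.4880 → up 354.5856 (V=58.1456), down 183.2026 (V=-113.2374). Price 33.1517; hedge Δ=1.0000, bond B=-262.3363.
  t=2,j=0: stock 65.7324 → up 78.8789 (V=-183.4574), down 40.7541 (V=-221.5822). Price -166.4236; hedge Δ=1.0000, bond B=-232.1560.
  t=2,j=1: stock 127.2240 → up 152.6688 (V=-109.6675), down 78.8789 (V=-183.4574). Price -104.9320; hedge Δ=1.0000, bond B=-232.1560.
  t=2,j=2: stock 246.2400 → up 295.4880 (V=33.1517), down 152.6688 (V=-109.6675). Price 14.0840; hedge Δ=1.0000, bond B=-232.1560.
  t=1,j=0: stock 106.0200 → up 127.2240 (V=-104.9320), down 65.7324 (V=-166.4236). Price -99.4278; hedge Δ=1.0000, bond B=-205.4478.
  t=1,j=1: stock 205.2000 → up 246.2400 (V=14.0840), down 127.2240 (V=-104.9320). Price -0.2478; hedge Δ=1.0000, bond B=-205.4478.
  t=0,j=0: stock 171.0000 → up 205.2000 (V=-0.2478), down 106.0200 (V=-99.4278). Price -10.8122; hedge Δ=1.0000, bond B=-181.8122.
Check: Δ(0,0)·S0 + B(0,0) = -10.8122 = V0.

(0,0): Delta=1.0000 Bond=-181.8122
(1,0): Delta=1.0000 Bond=-205.4478
(1,1): Delta=1.0000 Bond=-205.4478
(2,0): Delta=1.0000 Bond=-232.1560
(2,1): Delta=1.0000 Bond=-232.1560
(2,2): Delta=1.0000 Bond=-232.1560
(3,0): Delta=1.0000 Bond=-262.3363
(3,1): Delta=1.0000 Bond=-262.3363
(3,2): Delta=1.0000 Bond=-262.3363
(3,3): Delta=1.0000 Bond=-262.3363
V0=-10.8122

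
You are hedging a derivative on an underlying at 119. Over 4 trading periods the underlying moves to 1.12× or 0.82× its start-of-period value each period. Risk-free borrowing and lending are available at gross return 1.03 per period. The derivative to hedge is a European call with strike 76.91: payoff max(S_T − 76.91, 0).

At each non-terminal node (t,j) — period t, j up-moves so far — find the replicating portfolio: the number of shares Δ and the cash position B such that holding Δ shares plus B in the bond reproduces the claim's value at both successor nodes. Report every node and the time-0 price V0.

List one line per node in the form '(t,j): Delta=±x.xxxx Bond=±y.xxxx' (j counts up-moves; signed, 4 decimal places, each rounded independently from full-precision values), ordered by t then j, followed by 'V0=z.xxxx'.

The replicating-portfolio and risk-neutral prices coincide; use p* = (1.03−0.82)/(1.12−0.82) = 0.7000 for the latter.
Payoff layer (t=4): V(4,0)=0.0000, V(4,1)=0.0000, V(4,2)=23.4616, V(4,3)=60.1829, V(4,4)=110.3388
  t=3,j=0: stock 65.6128 → up 73.4863 (V=0.0000), down 53.8025 (V=0.0000). Price 0.0000; hedge Δ=0.0000, bond B=0.0000.
  t=3,j=1: stock 89.6175 → up 100.3716 (V=23.4616), down 73.4863 (V=0.0000). Price 15.9448; hedge Δ=0.8727, bond B=-62.2605.
  t=3,j=2: stock 122.4044 → up 137.0929 (V=60.1829), down 100.3716 (V=23.4616). Price 47.7344; hedge Δ=1.0000, bond B=-74.6699.
  t=3,j=3: stock 167.1864 → up 187.2488 (V=110.3388), down 137.0929 (V=60.1829). Price 92.5165; hedge Δ=1.0000, bond B=-74.6699.
  t=2,j=0: stock 80.0156 → up 89.6175 (V=15.9448), down 65.6128 (V=0.0000). Price 10.8362; hedge Δ=0.6642, bond B=-42.3129.
  t=2,j=1: stock 109.2896 → up 122.4044 (V=47.7344), down 89.6175 (V=15.9448). Price 37.0850; hedge Δ=0.9696, bond B=-68.8807.
  t=2,j=2: stock 149.2736 → up 167.1864 (V=92.5165), down 122.4044 (V=47.7344). Price 76.7785; hedge Δ=1.0000, bond B=-72.4951.
  t=1,j=0: stock 97.5800 → up 109.2896 (V=37.0850), down 80.0156 (V=10.8362). Price 28.3596; hedge Δ=0.8967, bond B=-59.1363.
  t=1,j=1: stock 133.2800 → up 149.2736 (V=76.7785), down 109.2896 (V=37.0850). Price 62.9810; hedge Δ=0.9927, bond B=-69.3308.
  t=0,j=0: stock 119.0000 → up 133.2800 (V=62.9810), down 97.5800 (V=28.3596). Price 51.0627; hedge Δ=0.9698, bond B=-64.3422.
Self-financing check: at every node Δ·S+B equals the discounted successor values.

(0,0): Delta=0.9698 Bond=-64.3422
(1,0): Delta=0.8967 Bond=-59.1363
(1,1): Delta=0.9927 Bond=-69.3308
(2,0): Delta=0.6642 Bond=-42.3129
(2,1): Delta=0.9696 Bond=-68.8807
(2,2): Delta=1.0000 Bond=-72.4951
(3,0): Delta=0.0000 Bond=0.0000
(3,1): Delta=0.8727 Bond=-62.2605
(3,2): Delta=1.0000 Bond=-74.6699
(3,3): Delta=1.0000 Bond=-74.6699
V0=51.0627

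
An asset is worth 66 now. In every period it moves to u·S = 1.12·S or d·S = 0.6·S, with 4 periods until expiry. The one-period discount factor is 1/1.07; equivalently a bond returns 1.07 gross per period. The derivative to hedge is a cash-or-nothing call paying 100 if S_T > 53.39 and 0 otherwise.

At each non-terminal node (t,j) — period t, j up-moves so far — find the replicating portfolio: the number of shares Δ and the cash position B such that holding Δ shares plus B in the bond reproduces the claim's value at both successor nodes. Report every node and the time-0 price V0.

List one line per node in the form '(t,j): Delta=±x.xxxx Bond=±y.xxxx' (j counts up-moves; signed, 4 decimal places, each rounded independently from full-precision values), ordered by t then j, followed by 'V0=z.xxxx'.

Since d<R<u, set p* = (R−d)/(u−d) = 0.9038; price each node as the discounted p*-expectation of its children.
At expiry t=4: V(4,0)=0.0000, V(4,1)=0.0000, V(4,2)=0.0000, V(4,3)=100.0000, V(4,4)=100.0000
Node (3,0) S=14.2560: V=(p*·0.0000+(1−p*)·0.0000)/1.07=0.0000; Δ=(0.0000−0.0000)/(15.9667−8.5536)=0.0000; B=V−Δ·S=0.0000
Node (3,1) S=26.6112: V=(p*·0.0000+(1−p*)·0.0000)/1.07=0.0000; Δ=(0.0000−0.0000)/(29.8045−15.9667)=0.0000; B=V−Δ·S=0.0000
Node (3,2) S=49.6742: V=(p*·100.0000+(1−p*)·0.0000)/1.07=84.4716; Δ=(100.0000−0.0000)/(55.6351−29.8045)=3.8714; B=V−Δ·S=-107.8361
Node (3,3) S=92.7252: V=(p*·100.0000+(1−p*)·100.0000)/1.07=93.4579; Δ=(100.0000−100.0000)/(103.8523−55.6351)=0.0000; B=V−Δ·S=93.4579
Node (2,0) S=23.7600: V=(p*·0.0000+(1−p*)·0.0000)/1.07=0.0000; Δ=(0.0000−0.0000)/(26.6112−14.2560)=0.0000; B=V−Δ·S=0.0000
Node (2,1) S=44.3520: V=(p*·84.4716+(1−p*)·0.0000)/1.07=71.3545; Δ=(84.4716−0.0000)/(49.6742−26.6112)=3.6626; B=V−Δ·S=-91.0909
Node (2,2) S=82.7904: V=(p*·93.4579+(1−p*)·84.4716)/1.07=86.5363; Δ=(93.4579−84.4716)/(92.7252−49.6742)=0.2087; B=V−Δ·S=69.2549
Node (1,0) S=39.6000: V=(p*·71.3545+(1−p*)·0.0000)/1.07=60.2743; Δ=(71.3545−0.0000)/(44.3520−23.7600)=3.4652; B=V−Δ·S=-76.9459
Node (1,1) S=73.9200: V=(p*·86.5363+(1−p*)·71.3545)/1.07=79.5108; Δ=(86.5363−71.3545)/(82.7904−44.3520)=0.3950; B=V−Δ·S=50.3150
Node (0,0) S=66.0000: V=(p*·79.5108+(1−p*)·60.2743)/1.07=72.5805; Δ=(79.5108−60.2743)/(73.9200−39.6000)=0.5605; B=V−Δ·S=35.5873
Check: Δ(0,0)·S0 + B(0,0) = 72.5805 = V0.

(0,0): Delta=0.5605 Bond=35.5873
(1,0): Delta=3.4652 Bond=-76.9459
(1,1): Delta=0.3950 Bond=50.3150
(2,0): Delta=0.0000 Bond=0.0000
(2,1): Delta=3.6626 Bond=-91.0909
(2,2): Delta=0.2087 Bond=69.2549
(3,0): Delta=0.0000 Bond=0.0000
(3,1): Delta=0.0000 Bond=0.0000
(3,2): Delta=3.8714 Bond=-107.8361
(3,3): Delta=0.0000 Bond=93.4579
V0=72.5805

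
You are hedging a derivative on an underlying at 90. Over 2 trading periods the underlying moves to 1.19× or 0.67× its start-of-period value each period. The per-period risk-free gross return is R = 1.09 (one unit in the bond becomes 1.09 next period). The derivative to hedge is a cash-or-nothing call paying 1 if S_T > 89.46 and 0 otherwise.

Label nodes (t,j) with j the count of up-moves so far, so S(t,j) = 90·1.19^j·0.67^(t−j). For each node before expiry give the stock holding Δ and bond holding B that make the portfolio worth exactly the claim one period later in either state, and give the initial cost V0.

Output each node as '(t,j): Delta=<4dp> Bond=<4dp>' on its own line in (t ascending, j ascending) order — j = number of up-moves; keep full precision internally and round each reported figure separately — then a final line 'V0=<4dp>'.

(0,0): Delta=0.0158 Bond=-0.8759
(1,0): Delta=0.0000 Bond=0.0000
(1,1): Delta=0.0180 Bond=-1.1821
V0=0.5491

Since d<R<u, set p* = (R−d)/(u−d) = 0.8077; price each node as the discounted p*-expectation of its children.
Payoff layer (t=2): V(2,0)=0.0000, V(2,1)=0.0000, V(2,2)=1.0000
Node (1,0) S=60.3000: V=(p*·0.0000+(1−p*)·0.0000)/1.09=0.0000; Δ=(0.0000−0.0000)/(71.7570−40.4010)=0.0000; B=V−Δ·S=0.0000
Node (1,1) S=107.1000: V=(p*·1.0000+(1−p*)·0.0000)/1.09=0.7410; Δ=(1.0000−0.0000)/(127.4490−71.7570)=0.0180; B=V−Δ·S=-1.1821
Node (0,0) S=90.0000: V=(p*·0.7410+(1−p*)·0.0000)/1.09=0.5491; Δ=(0.7410−0.0000)/(107.1000−60.3000)=0.0158; B=V−Δ·S=-0.8759
Root portfolio cost Δ·90+B reproduces V0=0.5491.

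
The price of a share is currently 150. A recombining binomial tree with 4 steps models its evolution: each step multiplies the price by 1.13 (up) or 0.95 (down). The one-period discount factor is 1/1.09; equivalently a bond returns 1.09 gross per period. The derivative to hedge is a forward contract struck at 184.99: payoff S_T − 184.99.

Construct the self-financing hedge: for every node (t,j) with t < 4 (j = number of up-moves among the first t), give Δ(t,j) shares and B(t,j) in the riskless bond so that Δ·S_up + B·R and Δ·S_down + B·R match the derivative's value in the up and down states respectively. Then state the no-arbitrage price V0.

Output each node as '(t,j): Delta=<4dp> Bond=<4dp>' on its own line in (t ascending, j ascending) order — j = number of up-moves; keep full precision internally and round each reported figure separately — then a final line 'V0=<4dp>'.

Risk-neutral probability p* = (R−d)/(u−d) = (1.09−0.95)/(1.13−0.95) = 0.7778.
Terminal payoffs: V(4,0)=-62.8141, V(4,1)=-39.6649, V(4,2)=-12.1297, V(4,3)=20.6228, V(4,4)=59.5810
  t=3,j=0: stock 128.6062 → up 145.3251 (V=-39.6649), down 122.1759 (V=-62.8141). Price -41.1093; hedge Δ=1.0000, bond B=-169.7156.
  t=3,j=1: stock 152.9737 → up 172.8603 (V=-12.1297), down 145.3251 (V=-39.6649). Price -16.7418; hedge Δ=1.0000, bond B=-169.7156.
  t=3,j=2: stock 181.9582 → up 205.6128 (V=20.6228), down 172.8603 (V=-12.1297). Price 12.2427; hedge Δ=1.0000, bond B=-169.7156.
  t=3,j=3: stock 216.4345 → up 244.5710 (V=59.5810), down 205.6128 (V=20.6228). Price 46.7190; hedge Δ=1.0000, bond B=-169.7156.
  t=2,j=0: stock 135.3750 → up 152.9737 (V=-16.7418), down 128.6062 (V=-41.1093). Price -20.3274; hedge Δ=1.0000, bond B=-155.7024.
  t=2,j=1: stock 161.0250 → up 181.9582 (V=12.2427), down 152.9737 (V=-16.7418). Price 5.3226; hedge Δ=1.0000, bond B=-155.7024.
  t=2,j=2: stock 191.5350 → up 216.4345 (V=46.7190), down 181.9582 (V=12.2427). Price 35.8326; hedge Δ=1.0000, bond B=-155.7024.
  t=1,j=0: stock 142.5000 → up 161.0250 (V=5.3226), down 135.3750 (V=-20.3274). Price -0.3462; hedge Δ=1.0000, bond B=-142.8462.
  t=1,j=1: stock 169.5000 → up 191.5350 (V=35.8326), down 161.0250 (V=5.3226). Price 26.6538; hedge Δ=1.0000, bond B=-142.8462.
  t=0,j=0: stock 150.0000 → up 169.5000 (V=26.6538), down 142.5000 (V=-0.3462). Price 18.9484; hedge Δ=1.0000, bond B=-131.0516.
Self-financing check: at every node Δ·S+B equals the discounted successor values.

(0,0): Delta=1.0000 Bond=-131.0516
(1,0): Delta=1.0000 Bond=-142.8462
(1,1): Delta=1.0000 Bond=-142.8462
(2,0): Delta=1.0000 Bond=-155.7024
(2,1): Delta=1.0000 Bond=-155.7024
(2,2): Delta=1.0000 Bond=-155.7024
(3,0): Delta=1.0000 Bond=-169.7156
(3,1): Delta=1.0000 Bond=-169.7156
(3,2): Delta=1.0000 Bond=-169.7156
(3,3): Delta=1.0000 Bond=-169.7156
V0=18.9484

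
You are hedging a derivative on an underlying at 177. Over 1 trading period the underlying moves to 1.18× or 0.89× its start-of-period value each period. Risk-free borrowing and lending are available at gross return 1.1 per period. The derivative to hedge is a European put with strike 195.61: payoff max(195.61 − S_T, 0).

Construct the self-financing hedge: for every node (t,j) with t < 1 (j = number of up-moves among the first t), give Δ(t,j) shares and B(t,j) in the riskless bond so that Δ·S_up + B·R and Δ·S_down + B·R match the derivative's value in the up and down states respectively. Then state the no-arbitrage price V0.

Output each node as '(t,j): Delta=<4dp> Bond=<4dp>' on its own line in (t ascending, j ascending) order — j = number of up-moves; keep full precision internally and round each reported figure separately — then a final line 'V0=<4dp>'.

No-arbitrage ⇒ martingale measure with p* = (R−d)/(u−d) = 0.7241.
Terminal values V(1,·): V(1,0)=38.0800, V(1,1)=0.0000
Node (0,0) S=177.0000: V=(p*·0.0000+(1−p*)·38.0800)/1.1=9.5498; Δ=(0.0000−38.0800)/(208.8600−157.5300)=-0.7419; B=V−Δ·S=140.8602
Self-financing check: at every node Δ·S+B equals the discounted successor values.

(0,0): Delta=-0.7419 Bond=140.8602
V0=9.5498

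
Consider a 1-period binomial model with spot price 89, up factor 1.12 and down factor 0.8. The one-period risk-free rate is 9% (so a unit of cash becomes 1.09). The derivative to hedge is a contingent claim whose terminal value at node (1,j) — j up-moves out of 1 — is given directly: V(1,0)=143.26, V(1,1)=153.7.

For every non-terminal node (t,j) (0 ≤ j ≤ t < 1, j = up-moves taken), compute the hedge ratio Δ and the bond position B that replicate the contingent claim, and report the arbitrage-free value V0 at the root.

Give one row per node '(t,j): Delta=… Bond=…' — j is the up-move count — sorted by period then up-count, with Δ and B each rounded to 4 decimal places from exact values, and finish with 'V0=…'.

Since d<R<u, set p* = (R−d)/(u−d) = 0.9062; price each node as the discounted p*-expectation of its children.
Terminal values V(1,·): V(1,0)=143.2600, V(1,1)=153.7000
(0,0): S=89.0000. Δ = (V_up−V_dn)/(S_up−S_dn) = (153.7000−143.2600)/(99.6800−71.2000) = 0.3666. V = [p*·153.7000 + (1−p*)·143.2600]/1.09 = 140.1112. B = V − Δ·S = 107.4862.
Self-financing check: at every node Δ·S+B equals the discounted successor values.

(0,0): Delta=0.3666 Bond=107.4862
V0=140.1112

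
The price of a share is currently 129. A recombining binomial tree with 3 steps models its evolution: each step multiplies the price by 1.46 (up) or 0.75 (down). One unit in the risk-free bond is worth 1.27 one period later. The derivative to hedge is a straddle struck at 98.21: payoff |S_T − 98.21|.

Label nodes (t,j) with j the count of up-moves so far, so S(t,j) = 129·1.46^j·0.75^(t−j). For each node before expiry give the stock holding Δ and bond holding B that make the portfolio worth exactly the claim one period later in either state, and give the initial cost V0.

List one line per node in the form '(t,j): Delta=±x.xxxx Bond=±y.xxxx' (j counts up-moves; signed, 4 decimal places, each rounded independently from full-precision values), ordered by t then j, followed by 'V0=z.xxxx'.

(0,0): Delta=0.9575 Bond=-41.6492
(1,0): Delta=0.7314 Bond=-31.0111
(1,1): Delta=1.0000 Bond=-60.8903
(2,0): Delta=-0.6999 Bond=64.4696
(2,1): Delta=1.0000 Bond=-77.3307
(2,2): Delta=1.0000 Bond=-77.3307
V0=81.8742

Since d<R<u, set p* = (R−d)/(u−d) = 0.7324; price each node as the discounted p*-expectation of its children.
Payoff layer (t=3): V(3,0)=43.7881, V(3,1)=7.7313, V(3,2)=108.0223, V(3,3)=303.2555
(2,0): S=72.5625. Δ = (V_up−V_dn)/(S_up−S_dn) = (7.7313−43.7881)/(105.9412−54.4219) = -0.6999. V = [p*·7.7313 + (1−p*)·43.7881]/1.27 = 13.6853. B = V − Δ·S = 64.4696.
(2,1): S=141.2550. Δ = (V_up−V_dn)/(S_up−S_dn) = (108.0223−7.7313)/(206.2323−105.9412) = 1.0000. V = [p*·108.0223 + (1−p*)·7.7313]/1.27 = 63.9243. B = V − Δ·S = -77.3307.
(2,2): S=274.9764. Δ = (V_up−V_dn)/(S_up−S_dn) = (303.2555−108.0223)/(401.4655−206.2323) = 1.0000. V = [p*·303.2555 + (1−p*)·108.0223]/1.27 = 197.6457. B = V − Δ·S = -77.3307.
(1,0): S=96.7500. Δ = (V_up−V_dn)/(S_up−S_dn) = (63.9243−13.6853)/(141.2550−72.5625) = 0.7314. V = [p*·63.9243 + (1−p*)·13.6853]/1.27 = 39.7481. B = V − Δ·S = -31.0111.
(1,1): S=188.3400. Δ = (V_up−V_dn)/(S_up−S_dn) = (197.6457−63.9243)/(274.9764−141.2550) = 1.0000. V = [p*·197.6457 + (1−p*)·63.9243]/1.27 = 127.4497. B = V − Δ·S = -60.8903.
(0,0): S=129.0000. Δ = (V_up−V_dn)/(S_up−S_dn) = (127.4497−39.7481)/(188.3400−96.7500) = 0.9575. V = [p*·127.4497 + (1−p*)·39.7481]/1.27 = 81.8742. B = V − Δ·S = -41.6492.
Each (Δ,B) replicates both successor values, so the strategy is self-financing and V0 is arbitrage-free.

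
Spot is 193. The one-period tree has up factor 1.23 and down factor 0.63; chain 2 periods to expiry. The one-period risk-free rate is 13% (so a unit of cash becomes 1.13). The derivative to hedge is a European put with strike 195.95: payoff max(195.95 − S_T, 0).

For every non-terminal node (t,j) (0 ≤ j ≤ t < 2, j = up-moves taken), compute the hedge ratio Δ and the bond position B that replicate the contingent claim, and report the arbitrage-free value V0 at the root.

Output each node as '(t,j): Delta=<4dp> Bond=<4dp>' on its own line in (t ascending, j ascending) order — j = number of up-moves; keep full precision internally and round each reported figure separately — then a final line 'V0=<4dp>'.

The replicating-portfolio and risk-neutral prices coincide; use p* = (1.13−0.63)/(1.23−0.63) = 0.8333 for the latter.
Terminal payoffs: V(2,0)=119.3483, V(2,1)=46.3943, V(2,2)=0.0000
  t=1,j=0: stock 121.5900 → up 149.5557 (V=46.3943), down 76.6017 (V=119.3483). Price 51.8171; hedge Δ=-1.0000, bond B=173.4071.
  t=1,j=1: stock 237.3900 → up 291.9897 (V=0.0000), down 149.5557 (V=46.3943). Price 6.8428; hedge Δ=-0.3257, bond B=84.1667.
  t=0,j=0: stock 193.0000 → up 237.3900 (V=6.8428), down 121.5900 (V=51.8171). Price 12.6890; hedge Δ=-0.3884, bond B=87.6461.
Root portfolio cost Δ·193+B reproduces V0=12.6890.

(0,0): Delta=-0.3884 Bond=87.6461
(1,0): Delta=-1.0000 Bond=173.4071
(1,1): Delta=-0.3257 Bond=84.1667
V0=12.6890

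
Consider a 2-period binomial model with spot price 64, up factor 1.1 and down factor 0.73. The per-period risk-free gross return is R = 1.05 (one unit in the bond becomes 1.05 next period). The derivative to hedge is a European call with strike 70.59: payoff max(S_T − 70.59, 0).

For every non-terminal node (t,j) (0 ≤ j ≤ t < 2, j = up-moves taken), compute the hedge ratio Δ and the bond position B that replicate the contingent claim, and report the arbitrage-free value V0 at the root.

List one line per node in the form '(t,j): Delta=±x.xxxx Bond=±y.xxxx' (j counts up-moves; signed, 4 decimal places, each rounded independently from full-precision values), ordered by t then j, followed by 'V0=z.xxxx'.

Since d<R<u, set p* = (R−d)/(u−d) = 0.8649; price each node as the discounted p*-expectation of its children.
Payoff layer (t=2): V(2,0)=0.0000, V(2,1)=0.0000, V(2,2)=6.8500
(1,0): S=46.7200. Δ = (V_up−V_dn)/(S_up−S_dn) = (0.0000−0.0000)/(51.3920−34.1056) = 0.0000. V = [p*·0.0000 + (1−p*)·0.0000]/1.05 = 0.0000. B = V − Δ·S = 0.0000.
(1,1): S=70.4000. Δ = (V_up−V_dn)/(S_up−S_dn) = (6.8500−0.0000)/(77.4400−51.3920) = 0.2630. V = [p*·6.8500 + (1−p*)·0.0000]/1.05 = 5.6422. B = V − Δ·S = -12.8713.
(0,0): S=64.0000. Δ = (V_up−V_dn)/(S_up−S_dn) = (5.6422−0.0000)/(70.4000−46.7200) = 0.2383. V = [p*·5.6422 + (1−p*)·0.0000]/1.05 = 4.6474. B = V − Δ·S = -10.6018.
Self-financing check: at every node Δ·S+B equals the discounted successor values.

(0,0): Delta=0.2383 Bond=-10.6018
(1,0): Delta=0.0000 Bond=0.0000
(1,1): Delta=0.2630 Bond=-12.8713
V0=4.6474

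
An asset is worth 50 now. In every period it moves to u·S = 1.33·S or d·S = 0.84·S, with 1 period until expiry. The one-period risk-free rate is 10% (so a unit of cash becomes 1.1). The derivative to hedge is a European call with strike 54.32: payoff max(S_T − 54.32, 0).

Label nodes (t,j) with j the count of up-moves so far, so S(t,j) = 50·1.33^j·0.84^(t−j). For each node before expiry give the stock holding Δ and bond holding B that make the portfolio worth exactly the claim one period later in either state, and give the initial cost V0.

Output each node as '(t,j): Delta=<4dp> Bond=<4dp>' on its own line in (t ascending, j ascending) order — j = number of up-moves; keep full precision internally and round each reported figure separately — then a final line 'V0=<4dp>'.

(0,0): Delta=0.4971 Bond=-18.9818
V0=5.8753

Since d<R<u, set p* = (R−d)/(u−d) = 0.5306; price each node as the discounted p*-expectation of its children.
Payoff layer (t=1): V(1,0)=0.0000, V(1,1)=12.1800
  t=0,j=0: stock 50.0000 → up 66.5000 (V=12.1800), down 42.0000 (V=0.0000). Price 5.8753; hedge Δ=0.4971, bond B=-18.9818.
Root portfolio cost Δ·50+B reproduces V0=5.8753.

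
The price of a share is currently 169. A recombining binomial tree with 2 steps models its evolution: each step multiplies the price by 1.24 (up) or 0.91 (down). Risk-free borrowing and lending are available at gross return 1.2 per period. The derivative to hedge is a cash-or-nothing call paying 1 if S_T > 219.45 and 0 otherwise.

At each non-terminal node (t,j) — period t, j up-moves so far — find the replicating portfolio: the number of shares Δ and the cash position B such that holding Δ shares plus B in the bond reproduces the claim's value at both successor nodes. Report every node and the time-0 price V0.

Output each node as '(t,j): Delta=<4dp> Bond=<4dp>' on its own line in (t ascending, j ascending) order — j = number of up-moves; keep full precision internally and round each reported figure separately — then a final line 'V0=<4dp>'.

(0,0): Delta=0.0131 Bond=-1.6829
(1,0): Delta=0.0000 Bond=0.0000
(1,1): Delta=0.0145 Bond=-2.2980
V0=0.5363

No-arbitrage ⇒ martingale measure with p* = (R−d)/(u−d) = 0.8788.
Terminal values V(2,·): V(2,0)=0.0000, V(2,1)=0.0000, V(2,2)=1.0000
  t=1,j=0: stock 153.7900 → up 190.6996 (V=0.0000), down 139.9489 (V=0.0000). Price 0.0000; hedge Δ=0.0000, bond B=0.0000.
  t=1,j=1: stock 209.5600 → up 259.8544 (V=1.0000), down 190.6996 (V=0.0000). Price 0.7323; hedge Δ=0.0145, bond B=-2.2980.
  t=0,j=0: stock 169.0000 → up 209.5600 (V=0.7323), down 153.7900 (V=0.0000). Price 0.5363; hedge Δ=0.0131, bond B=-1.6829.
Root portfolio cost Δ·169+B reproduces V0=0.5363.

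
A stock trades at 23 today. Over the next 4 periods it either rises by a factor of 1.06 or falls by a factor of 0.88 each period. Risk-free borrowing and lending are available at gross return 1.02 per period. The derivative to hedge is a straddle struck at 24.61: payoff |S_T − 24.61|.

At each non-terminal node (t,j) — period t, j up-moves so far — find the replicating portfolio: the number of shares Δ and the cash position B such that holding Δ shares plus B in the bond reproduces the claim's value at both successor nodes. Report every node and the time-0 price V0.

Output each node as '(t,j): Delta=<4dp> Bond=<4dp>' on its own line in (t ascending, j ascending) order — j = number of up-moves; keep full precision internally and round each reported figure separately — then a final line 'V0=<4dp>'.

(0,0): Delta=-0.0518 Bond=3.9205
(1,0): Delta=-1.0000 Bond=23.1906
(1,1): Delta=0.1731 Bond=-1.4845
(2,0): Delta=-1.0000 Bond=23.6544
(2,1): Delta=-1.0000 Bond=23.6544
(2,2): Delta=0.4514 Bond=-8.7051
(3,0): Delta=-1.0000 Bond=24.1275
(3,1): Delta=-1.0000 Bond=24.1275
(3,2): Delta=-1.0000 Bond=24.1275
(3,3): Delta=0.7956 Bond=-18.3097
V0=2.7292

Since d<R<u, set p* = (R−d)/(u−d) = 0.7778; price each node as the discounted p*-expectation of its children.
Terminal payoffs: V(4,0)=10.8170, V(4,1)=7.9957, V(4,2)=4.5973, V(4,3)=0.5038, V(4,4)=4.4270
(3,0): S=15.6739. Δ = (V_up−V_dn)/(S_up−S_dn) = (7.9957−10.8170)/(16.6143−13.7930) = -1.0000. V = [p*·7.9957 + (1−p*)·10.8170]/1.02 = 8.4536. B = V − Δ·S = 24.1275.
(3,1): S=18.8799. Δ = (V_up−V_dn)/(S_up−S_dn) = (4.5973−7.9957)/(20.0127−16.6143) = -1.0000. V = [p*·4.5973 + (1−p*)·7.9957]/1.02 = 5.2476. B = V − Δ·S = 24.1275.
(3,2): S=22.7417. Δ = (V_up−V_dn)/(S_up−S_dn) = (0.5038−4.5973)/(24.1062−20.0127) = -1.0000. V = [p*·0.5038 + (1−p*)·4.5973]/1.02 = 1.3858. B = V − Δ·S = 24.1275.
(3,3): S=27.3934. Δ = (V_up−V_dn)/(S_up−S_dn) = (4.4270−0.5038)/(29.0370−24.1062) = 0.7956. V = [p*·4.4270 + (1−p*)·0.5038]/1.02 = 3.4855. B = V − Δ·S = -18.3097.
(2,0): S=17.8112. Δ = (V_up−V_dn)/(S_up−S_dn) = (5.2476−8.4536)/(18.8799−15.6739) = -1.0000. V = [p*·5.2476 + (1−p*)·8.4536]/1.02 = 5.8432. B = V − Δ·S = 23.6544.
(2,1): S=21.4544. Δ = (V_up−V_dn)/(S_up−S_dn) = (1.3858−5.2476)/(22.7417−18.8799) = -1.0000. V = [p*·1.3858 + (1−p*)·5.2476]/1.02 = 2.2000. B = V − Δ·S = 23.6544.
(2,2): S=25.8428. Δ = (V_up−V_dn)/(S_up−S_dn) = (3.4855−1.3858)/(27.3934−22.7417) = 0.4514. V = [p*·3.4855 + (1−p*)·1.3858]/1.02 = 2.9597. B = V − Δ·S = -8.7051.
(1,0): S=20.2400. Δ = (V_up−V_dn)/(S_up−S_dn) = (2.2000−5.8432)/(21.4544−17.8112) = -1.0000. V = [p*·2.2000 + (1−p*)·5.8432]/1.02 = 2.9506. B = V − Δ·S = 23.1906.
(1,1): S=24.3800. Δ = (V_up−V_dn)/(S_up−S_dn) = (2.9597−2.2000)/(25.8428−21.4544) = 0.1731. V = [p*·2.9597 + (1−p*)·2.2000]/1.02 = 2.7361. B = V − Δ·S = -1.4845.
(0,0): S=23.0000. Δ = (V_up−V_dn)/(S_up−S_dn) = (2.7361−2.9506)/(24.3800−20.2400) = -0.0518. V = [p*·2.7361 + (1−p*)·2.9506]/1.02 = 2.7292. B = V − Δ·S = 3.9205.
Check: Δ(0,0)·S0 + B(0,0) = 2.7292 = V0.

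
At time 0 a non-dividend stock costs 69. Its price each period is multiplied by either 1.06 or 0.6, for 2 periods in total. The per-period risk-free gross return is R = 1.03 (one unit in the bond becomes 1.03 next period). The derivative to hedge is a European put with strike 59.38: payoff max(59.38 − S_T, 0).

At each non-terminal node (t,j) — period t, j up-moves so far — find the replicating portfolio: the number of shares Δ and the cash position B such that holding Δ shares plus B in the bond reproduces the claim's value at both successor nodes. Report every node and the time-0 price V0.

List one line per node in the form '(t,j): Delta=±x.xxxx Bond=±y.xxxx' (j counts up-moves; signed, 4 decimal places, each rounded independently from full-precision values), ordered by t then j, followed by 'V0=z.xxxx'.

No-arbitrage ⇒ martingale measure with p* = (R−d)/(u−d) = 0.9348.
At expiry t=2: V(2,0)=34.5400, V(2,1)=15.4960, V(2,2)=0.0000
(1,0): S=41.4000. Δ = (V_up−V_dn)/(S_up−S_dn) = (15.4960−34.5400)/(43.8840−24.8400) = -1.0000. V = [p*·15.4960 + (1−p*)·34.5400]/1.03 = 16.2505. B = V − Δ·S = 57.6505.
(1,1): S=73.1400. Δ = (V_up−V_dn)/(S_up−S_dn) = (0.0000−15.4960)/(77.5284−43.8840) = -0.4606. V = [p*·0.0000 + (1−p*)·15.4960]/1.03 = 0.9812. B = V − Δ·S = 34.6681.
(0,0): S=69.0000. Δ = (V_up−V_dn)/(S_up−S_dn) = (0.9812−16.2505)/(73.1400−41.4000) = -0.4811. V = [p*·0.9812 + (1−p*)·16.2505]/1.03 = 1.9194. B = V − Δ·S = 35.1136.
Check: Δ(0,0)·S0 + B(0,0) = 1.9194 = V0.

(0,0): Delta=-0.4811 Bond=35.1136
(1,0): Delta=-1.0000 Bond=57.6505
(1,1): Delta=-0.4606 Bond=34.6681
V0=1.9194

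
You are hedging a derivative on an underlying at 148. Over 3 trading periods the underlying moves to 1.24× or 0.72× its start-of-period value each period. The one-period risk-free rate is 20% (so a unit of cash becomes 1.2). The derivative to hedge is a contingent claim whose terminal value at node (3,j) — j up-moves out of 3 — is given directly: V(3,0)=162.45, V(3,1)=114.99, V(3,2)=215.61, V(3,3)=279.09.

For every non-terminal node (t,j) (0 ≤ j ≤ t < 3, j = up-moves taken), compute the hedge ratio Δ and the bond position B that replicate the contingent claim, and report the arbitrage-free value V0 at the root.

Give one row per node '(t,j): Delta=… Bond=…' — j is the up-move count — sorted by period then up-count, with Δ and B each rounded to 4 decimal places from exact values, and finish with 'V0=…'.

(0,0): Delta=0.6145 Bond=61.7574
(1,0): Delta=1.3419 Bond=-3.4079
(1,1): Delta=0.5793 Bond=80.5687
(2,0): Delta=-1.1896 Bond=190.1365
(2,1): Delta=1.4644 Bond=-20.2750
(2,2): Delta=0.5364 Bond=106.4288
V0=152.7001

No-arbitrage ⇒ martingale measure with p* = (R−d)/(u−d) = 0.9231.
At expiry t=3: V(3,0)=162.4500, V(3,1)=114.9900, V(3,2)=215.6100, V(3,3)=279.0900
  t=2,j=0: stock 76.7232 → up 95.1368 (V=114.9900), down 55.2407 (V=162.4500). Price 98.8673; hedge Δ=-1.1896, bond B=190.1365.
  t=2,j=1: stock 132.1344 → up 163.8467 (V=215.6100), down 95.1368 (V=114.9900). Price 173.2250; hedge Δ=1.4644, bond B=-20.2750.
  t=2,j=2: stock 227.5648 → up 282.1804 (V=279.0900), down 163.8467 (V=215.6100). Price 228.5058; hedge Δ=0.5364, bond B=106.4288.
  t=1,j=0: stock 106.5600 → up 132.1344 (V=173.2250), down 76.7232 (V=98.8673). Price 139.5876; hedge Δ=1.3419, bond B=-3.4079.
  t=1,j=1: stock 183.5200 → up 227.5648 (V=228.5058), down 132.1344 (V=173.2250). Price 186.8778; hedge Δ=0.5793, bond B=80.5687.
  t=0,j=0: stock 148.0000 → up 183.5200 (V=186.8778), down 106.5600 (V=139.5876). Price 152.7001; hedge Δ=0.6145, bond B=61.7574.
Root portfolio cost Δ·148+B reproduces V0=152.7001.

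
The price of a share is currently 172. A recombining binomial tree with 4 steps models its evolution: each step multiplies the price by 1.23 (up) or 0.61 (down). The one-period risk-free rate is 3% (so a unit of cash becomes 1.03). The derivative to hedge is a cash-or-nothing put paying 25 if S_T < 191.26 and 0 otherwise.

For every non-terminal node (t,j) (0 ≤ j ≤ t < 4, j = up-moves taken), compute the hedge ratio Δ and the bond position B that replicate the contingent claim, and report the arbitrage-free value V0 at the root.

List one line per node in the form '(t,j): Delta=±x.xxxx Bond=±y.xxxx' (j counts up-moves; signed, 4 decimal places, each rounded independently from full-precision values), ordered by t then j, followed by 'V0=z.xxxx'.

(0,0): Delta=-0.0953 Bond=25.0124
(1,0): Delta=-0.1662 Bond=33.2081
(1,1): Delta=-0.0785 Bond=22.2173
(2,0): Delta=0.0000 Bond=23.5649
(2,1): Delta=-0.2055 Bond=39.2707
(2,2): Delta=-0.0485 Bond=15.0806
(3,0): Delta=0.0000 Bond=24.2718
(3,1): Delta=0.0000 Bond=24.2718
(3,2): Delta=-0.2540 Bond=48.1522
(3,3): Delta=0.0000 Bond=0.0000
V0=8.6249

Since d<R<u, set p* = (R−d)/(u−d) = 0.6774; price each node as the discounted p*-expectation of its children.
Terminal values V(4,·): V(4,0)=25.0000, V(4,1)=25.0000, V(4,2)=25.0000, V(4,3)=0.0000, V(4,4)=0.0000
(3,0): S=39.0407. Δ = (V_up−V_dn)/(S_up−S_dn) = (25.0000−25.0000)/(48.0201−23.8148) = 0.0000. V = [p*·25.0000 + (1−p*)·25.0000]/1.03 = 24.2718. B = V − Δ·S = 24.2718.
(3,1): S=78.7215. Δ = (V_up−V_dn)/(S_up−S_dn) = (25.0000−25.0000)/(96.8274−48.0201) = 0.0000. V = [p*·25.0000 + (1−p*)·25.0000]/1.03 = 24.2718. B = V − Δ·S = 24.2718.
(3,2): S=158.7335. Δ = (V_up−V_dn)/(S_up−S_dn) = (0.0000−25.0000)/(195.2422−96.8274) = -0.2540. V = [p*·0.0000 + (1−p*)·25.0000]/1.03 = 7.8296. B = V − Δ·S = 48.1522.
(3,3): S=320.0691. Δ = (V_up−V_dn)/(S_up−S_dn) = (0.0000−0.0000)/(393.6850−195.2422) = 0.0000. V = [p*·0.0000 + (1−p*)·0.0000]/1.03 = 0.0000. B = V − Δ·S = 0.0000.
(2,0): S=64.0012. Δ = (V_up−V_dn)/(S_up−S_dn) = (24.2718−24.2718)/(78.7215−39.0407) = 0.0000. V = [p*·24.2718 + (1−p*)·24.2718]/1.03 = 23.5649. B = V − Δ·S = 23.5649.
(2,1): S=129.0516. Δ = (V_up−V_dn)/(S_up−S_dn) = (7.8296−24.2718)/(158.7335−78.7215) = -0.2055. V = [p*·7.8296 + (1−p*)·24.2718]/1.03 = 12.7510. B = V − Δ·S = 39.2707.
(2,2): S=260.2188. Δ = (V_up−V_dn)/(S_up−S_dn) = (0.0000−7.8296)/(320.0691−158.7335) = -0.0485. V = [p*·0.0000 + (1−p*)·7.8296]/1.03 = 2.4521. B = V − Δ·S = 15.0806.
(1,0): S=104.9200. Δ = (V_up−V_dn)/(S_up−S_dn) = (12.7510−23.5649)/(129.0516−64.0012) = -0.1662. V = [p*·12.7510 + (1−p*)·23.5649]/1.03 = 15.7664. B = V − Δ·S = 33.2081.
(1,1): S=211.5600. Δ = (V_up−V_dn)/(S_up−S_dn) = (2.4521−12.7510)/(260.2188−129.0516) = -0.0785. V = [p*·2.4521 + (1−p*)·12.7510]/1.03 = 5.6062. B = V − Δ·S = 22.2173.
(0,0): S=172.0000. Δ = (V_up−V_dn)/(S_up−S_dn) = (5.6062−15.7664)/(211.5600−104.9200) = -0.0953. V = [p*·5.6062 + (1−p*)·15.7664]/1.03 = 8.6249. B = V − Δ·S = 25.0124.
Check: Δ(0,0)·S0 + B(0,0) = 8.6249 = V0.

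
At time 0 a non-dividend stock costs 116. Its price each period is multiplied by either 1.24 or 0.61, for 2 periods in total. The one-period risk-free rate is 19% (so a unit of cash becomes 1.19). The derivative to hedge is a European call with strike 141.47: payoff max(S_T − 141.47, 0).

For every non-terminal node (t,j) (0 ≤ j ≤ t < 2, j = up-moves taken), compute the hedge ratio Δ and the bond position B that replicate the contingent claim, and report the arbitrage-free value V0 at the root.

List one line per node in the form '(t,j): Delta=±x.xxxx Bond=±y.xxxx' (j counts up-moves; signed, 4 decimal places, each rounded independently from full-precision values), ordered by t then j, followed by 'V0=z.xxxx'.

Risk-neutral probability p* = (R−d)/(u−d) = (1.19−0.61)/(1.24−0.61) = 0.9206.
Payoff layer (t=2): V(2,0)=0.0000, V(2,1)=0.0000, V(2,2)=36.8916
Node (1,0) S=70.7600: V=(p*·0.0000+(1−p*)·0.0000)/1.19=0.0000; Δ=(0.0000−0.0000)/(87.7424−43.1636)=0.0000; B=V−Δ·S=0.0000
Node (1,1) S=143.8400: V=(p*·36.8916+(1−p*)·0.0000)/1.19=28.5409; Δ=(36.8916−0.0000)/(178.3616−87.7424)=0.4071; B=V−Δ·S=-30.0172
Node (0,0) S=116.0000: V=(p*·28.5409+(1−p*)·0.0000)/1.19=22.0805; Δ=(28.5409−0.0000)/(143.8400−70.7600)=0.3905; B=V−Δ·S=-23.2226
Each (Δ,B) replicates both successor values, so the strategy is self-financing and V0 is arbitrage-free.

(0,0): Delta=0.3905 Bond=-23.2226
(1,0): Delta=0.0000 Bond=0.0000
(1,1): Delta=0.4071 Bond=-30.0172
V0=22.0805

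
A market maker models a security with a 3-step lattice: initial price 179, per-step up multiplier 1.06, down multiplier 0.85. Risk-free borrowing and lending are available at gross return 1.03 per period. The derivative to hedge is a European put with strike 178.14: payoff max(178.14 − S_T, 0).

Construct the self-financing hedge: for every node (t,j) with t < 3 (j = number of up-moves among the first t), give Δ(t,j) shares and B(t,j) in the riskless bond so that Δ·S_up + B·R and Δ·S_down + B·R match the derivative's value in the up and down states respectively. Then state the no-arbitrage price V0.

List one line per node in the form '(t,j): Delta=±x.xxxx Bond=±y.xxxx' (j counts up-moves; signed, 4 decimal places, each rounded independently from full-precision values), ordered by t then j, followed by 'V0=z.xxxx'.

No-arbitrage ⇒ martingale measure with p* = (R−d)/(u−d) = 0.8571.
Terminal values V(3,·): V(3,0)=68.2116, V(3,1)=41.0529, V(3,2)=7.1843, V(3,3)=0.0000
Node (2,0) S=129.3275: V=(p*·41.0529+(1−p*)·68.2116)/1.03=43.6240; Δ=(41.0529−68.2116)/(137.0871−109.9284)=-1.0000; B=V−Δ·S=172.9515
Node (2,1) S=161.2790: V=(p*·7.1843+(1−p*)·41.0529)/1.03=11.6725; Δ=(7.1843−41.0529)/(170.9557−137.0871)=-1.0000; B=V−Δ·S=172.9515
Node (2,2) S=201.1244: V=(p*·0.0000+(1−p*)·7.1843)/1.03=0.9964; Δ=(0.0000−7.1843)/(213.1919−170.9557)=-0.1701; B=V−Δ·S=35.2072
Node (1,0) S=152.1500: V=(p*·11.6725+(1−p*)·43.6240)/1.03=15.7640; Δ=(11.6725−43.6240)/(161.2790−129.3275)=-1.0000; B=V−Δ·S=167.9140
Node (1,1) S=189.7400: V=(p*·0.9964+(1−p*)·11.6725)/1.03=2.4481; Δ=(0.9964−11.6725)/(201.1244−161.2790)=-0.2679; B=V−Δ·S=53.2864
Node (0,0) S=179.0000: V=(p*·2.4481+(1−p*)·15.7640)/1.03=4.2237; Δ=(2.4481−15.7640)/(189.7400−152.1500)=-0.3542; B=V−Δ·S=67.6328
Check: Δ(0,0)·S0 + B(0,0) = 4.2237 = V0.

(0,0): Delta=-0.3542 Bond=67.6328
(1,0): Delta=-1.0000 Bond=167.9140
(1,1): Delta=-0.2679 Bond=53.2864
(2,0): Delta=-1.0000 Bond=172.9515
(2,1): Delta=-1.0000 Bond=172.9515
(2,2): Delta=-0.1701 Bond=35.2072
V0=4.2237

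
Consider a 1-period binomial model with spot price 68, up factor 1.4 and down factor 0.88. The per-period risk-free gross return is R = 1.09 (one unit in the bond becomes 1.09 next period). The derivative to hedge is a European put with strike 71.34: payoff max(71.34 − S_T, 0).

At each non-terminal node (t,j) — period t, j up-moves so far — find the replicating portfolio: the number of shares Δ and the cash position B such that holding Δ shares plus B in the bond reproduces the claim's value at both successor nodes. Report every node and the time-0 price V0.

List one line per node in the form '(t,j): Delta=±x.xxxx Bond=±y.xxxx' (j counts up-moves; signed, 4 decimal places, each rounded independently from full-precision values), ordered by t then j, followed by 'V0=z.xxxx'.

(0,0): Delta=-0.3252 Bond=28.4051
V0=6.2897

Under the risk-neutral measure, an up-move has probability p* = (R−d)/(u−d) = 0.4038 and values discount at R = 1.09.
At expiry t=1: V(1,0)=11.5000, V(1,1)=0.0000
  t=0,j=0: stock 68.0000 → up 95.2000 (V=0.0000), down 59.8400 (V=11.5000). Price 6.2897; hedge Δ=-0.3252, bond B=28.4051.
Root portfolio cost Δ·68+B reproduces V0=6.2897.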